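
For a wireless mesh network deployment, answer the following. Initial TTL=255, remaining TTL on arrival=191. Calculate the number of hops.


Given: initial TTL = 255, received TTL = 191
Hops = initial TTL - received TTL
Hops = 255 - 191 = 64

64


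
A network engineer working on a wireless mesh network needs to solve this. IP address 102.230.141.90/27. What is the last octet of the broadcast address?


Given: IP = 102.230.141.90, prefix = /27
Host bits = 32 - 27 = 5
Network last octet = 90 AND mask = 64
Host part size = 2^5 - 1 = 31
Broadcast last octet = 64 OR 31 = 95

95


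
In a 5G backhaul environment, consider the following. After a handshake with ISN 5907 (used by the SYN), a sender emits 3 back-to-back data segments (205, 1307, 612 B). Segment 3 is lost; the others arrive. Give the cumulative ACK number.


SYN uses sequence number 5907; first data byte = ISN + 1 = 5908.
Segment 1: SEQ = 5908, len = 205 B, covers [5908, 6112]
Segment 2: SEQ = 6113, len = 1307 B, covers [6113, 7419]
Segment 3: SEQ = 7420, len = 612 B, covers [7420, 8031] [LOST]
In-order data received: bytes [5908, 7419] (segments 1..2).
Segment 3 missing -> gap begins at byte 7420.
Cumulative ACK = next expected in-order byte = 5908 + 205 + 1307 = 7420

7420


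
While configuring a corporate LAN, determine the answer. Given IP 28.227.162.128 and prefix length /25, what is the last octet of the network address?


Given: IP = 28.227.162.128, prefix = /25
Subnet mask = 255.255.255.128
Last octet of IP: 128
Last octet of mask: 128
Network last octet = 128 AND 128 = 128

128


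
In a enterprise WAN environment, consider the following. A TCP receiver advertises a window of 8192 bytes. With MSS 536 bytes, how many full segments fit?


Given: RWND = 8192 bytes, MSS = 536 bytes
Full segments = floor(RWND / MSS)
Full segments = floor(8192 / 536)
Full segments = floor(15.2836) = 15

15


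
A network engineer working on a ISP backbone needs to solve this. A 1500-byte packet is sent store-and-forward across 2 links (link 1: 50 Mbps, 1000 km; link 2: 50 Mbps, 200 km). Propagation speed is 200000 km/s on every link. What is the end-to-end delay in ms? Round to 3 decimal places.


Packet = 1500 bytes = 12000 bits. Store-and-forward: sum (t_trans + t_prop) per link.
Link 1: t_trans = 12000/(50*10^6) s = 0.2400 ms; t_prop = 1000/200000 s = 5.0000 ms; subtotal = 5.2400 ms
Link 2: t_trans = 12000/(50*10^6) s = 0.2400 ms; t_prop = 200/200000 s = 1.0000 ms; subtotal = 1.2400 ms
End-to-end = 5.2400 + 1.2400 = 6.4800 ms -> 6.480 ms (3 dp)

6.480


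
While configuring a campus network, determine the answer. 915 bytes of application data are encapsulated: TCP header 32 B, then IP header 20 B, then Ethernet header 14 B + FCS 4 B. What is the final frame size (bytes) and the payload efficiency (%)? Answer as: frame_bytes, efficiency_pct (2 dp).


TCP segment = 915 + 32 = 947 B
IP packet = 947 + 20 = 967 B
Ethernet frame = 967 + 14 + 4 = 985 B
Efficiency = app / frame = 915 / 985 = 0.928934 = 92.8934% -> 92.89% (2 dp)

985, 92.89


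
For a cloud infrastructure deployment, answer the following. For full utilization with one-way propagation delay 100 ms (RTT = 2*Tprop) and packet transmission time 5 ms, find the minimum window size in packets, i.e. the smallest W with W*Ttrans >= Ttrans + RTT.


Given: Ttrans = 5 ms, RTT = 200 ms (= 2 * Tprop, Tprop = 100 ms)
Time until first ACK returns = Ttrans + RTT = 5 + 200 = 205 ms
Need W * Ttrans >= Ttrans + RTT  ->  W >= (Ttrans + RTT) / Ttrans
(Ttrans + RTT) / Ttrans = 205 / 5 = 41
W_min = ceil(41) = 41

41


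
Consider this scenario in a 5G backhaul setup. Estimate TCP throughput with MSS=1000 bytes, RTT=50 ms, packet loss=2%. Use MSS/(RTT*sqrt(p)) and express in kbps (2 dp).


Given: MSS = 1000 bytes, RTT = 50 ms, loss = 2%
RTT in seconds = 50 / 1000 = 0.05
Loss rate = 2% = 0.02
sqrt(loss) = sqrt(0.02) = 0.141421356237
Throughput (bytes/s) = 1000 / (0.05 * 0.141421356237) = 141421.3562
Throughput (kbps) = 141421.3562 * 8 / 1000 = 1131.370850 -> 1131.37 kbps (2 dp)

1131.37


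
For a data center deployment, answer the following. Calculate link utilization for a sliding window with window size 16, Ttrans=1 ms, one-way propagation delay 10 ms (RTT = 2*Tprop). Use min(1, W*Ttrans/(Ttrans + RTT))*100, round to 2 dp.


Given: W = 16, Ttrans = 1 ms, RTT = 20 ms (= 2 * Tprop, Tprop = 10 ms)
Cycle time = Ttrans + RTT = 1 + 20 = 21 ms (first packet sent until its ACK returns)
W * Ttrans = 16 * 1 = 16 ms of sending per cycle
W * Ttrans / (Ttrans + RTT) = 16 / 21 = 0.761905
U = min(1, 0.761905) = 0.761905
U% = 76.19%

76.19


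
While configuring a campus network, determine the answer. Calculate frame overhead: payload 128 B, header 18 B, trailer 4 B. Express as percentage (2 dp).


Given: payload = 128 B, header = 18 B, trailer = 4 B
Overhead bytes = header + trailer = 18 + 4 = 22
Total frame = payload + overhead = 128 + 22 = 150
Overhead % = 22 / 150 * 100 = 14.6667% -> 14.67% (2 dp)

14.67


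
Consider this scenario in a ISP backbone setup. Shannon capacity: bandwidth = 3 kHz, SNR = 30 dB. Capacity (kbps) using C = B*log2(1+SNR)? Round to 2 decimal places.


Given: B = 3 kHz, SNR = 30 dB
SNR linear = 10^(30/10) = 1000
1 + SNR = 1001
log2(1001) = 9.9672262588
C = 3 * 1000 * 9.9672262588 = 29901.6788 bps
C = 29.901679 kbps -> 29.90 kbps (2 dp)

29.90


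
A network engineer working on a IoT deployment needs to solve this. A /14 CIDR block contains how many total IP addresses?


Given: CIDR prefix /14
Host bits = 32 - 14 = 18
Total addresses = 2^18 = 262144

262144


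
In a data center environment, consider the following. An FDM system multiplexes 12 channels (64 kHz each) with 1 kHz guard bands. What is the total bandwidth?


Given: 12 channels, 64 kHz each, guard = 1 kHz
Channel bandwidth = 12 * 64 = 768 kHz
Guard bands = 11 gaps * 1 kHz = 11 kHz
Total = 768 + 11 = 779 kHz

779


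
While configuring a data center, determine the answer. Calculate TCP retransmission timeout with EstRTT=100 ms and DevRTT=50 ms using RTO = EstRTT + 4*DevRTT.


Given: EstRTT = 100 ms, DevRTT = 50 ms
Timeout = EstRTT + 4 * DevRTT
4 * DevRTT = 4 * 50 = 200
Timeout = 100 + 200 = 300 ms

300


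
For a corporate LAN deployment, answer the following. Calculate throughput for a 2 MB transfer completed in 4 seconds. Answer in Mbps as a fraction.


Given: file = 2 MB, time = 4 s
File in Mb = 2 * 8 = 16 Mb
Throughput = 16 / 4 Mbps
Throughput = 4 Mbps

4


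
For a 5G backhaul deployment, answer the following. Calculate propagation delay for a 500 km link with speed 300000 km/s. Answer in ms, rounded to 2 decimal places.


Given: distance = 500 km, speed = 300000 km/s
Delay = distance / speed = 500 / 300000 seconds
Delay in ms = 500 * 1000 / 300000
Delay = 1.6667 ms
Rounded to 2 dp = 1.67 ms

1.67


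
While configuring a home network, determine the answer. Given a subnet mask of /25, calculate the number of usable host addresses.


Given: subnet mask /25
Host bits = 32 - 25 = 7
Total addresses = 2^7 = 128
Usable hosts = 128 - 2 (network + broadcast) = 126

126


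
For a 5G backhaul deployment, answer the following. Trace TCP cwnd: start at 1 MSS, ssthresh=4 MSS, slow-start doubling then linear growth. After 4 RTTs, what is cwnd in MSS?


RTT 0: cwnd = 1 MSS (initial)
RTT 1: cwnd = 2 MSS (slow start, doubled)
RTT 2: cwnd = 4 MSS (slow start, doubled)
RTT 3: cwnd = 5 MSS (congestion avoidance, +1)
RTT 4: cwnd = 6 MSS (congestion avoidance, +1)

6


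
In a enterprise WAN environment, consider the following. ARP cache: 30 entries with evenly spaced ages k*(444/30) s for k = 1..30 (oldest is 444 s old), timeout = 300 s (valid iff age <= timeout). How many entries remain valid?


Ages are k * 444/30 s for k = 1..30 (spacing = 14.8000 s).
Entry k is valid iff k * 444/30 <= 300 iff k <= 30 * 300 / 444 = 20.2703
n_valid = floor(20.2703) = 20
(n_stale = 30 - 20 = 10)

20


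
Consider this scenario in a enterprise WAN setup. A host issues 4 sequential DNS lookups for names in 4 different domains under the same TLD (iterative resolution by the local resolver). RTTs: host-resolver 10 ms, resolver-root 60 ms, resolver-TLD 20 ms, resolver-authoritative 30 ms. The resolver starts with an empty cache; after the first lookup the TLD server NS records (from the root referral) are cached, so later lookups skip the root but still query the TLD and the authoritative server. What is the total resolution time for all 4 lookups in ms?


Lookup 1 (cold cache): local + root + TLD + auth = 10 + 60 + 20 + 30 = 120 ms
Lookups 2..4 (TLD NS cached -> skip root; new domain -> still ask TLD and auth): local + TLD + auth = 10 + 20 + 30 = 60 ms each
Remaining 3 lookups: 3 * 60 = 180 ms
Total = 120 + 180 = 300 ms

300


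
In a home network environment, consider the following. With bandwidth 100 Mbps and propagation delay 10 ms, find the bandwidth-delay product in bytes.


Given: bandwidth = 100 Mbps, delay = 10 ms
BDP in bits = 100 * 10^6 * 10 / 1000
BDP in bits = 1000000
BDP in bytes = 1000000 / 8 = 125000

125000


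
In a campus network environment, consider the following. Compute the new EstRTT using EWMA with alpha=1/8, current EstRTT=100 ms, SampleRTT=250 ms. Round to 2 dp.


Given: EstRTT = 100 ms, SampleRTT = 250 ms, alpha = 1/8
New EstRTT = (1 - alpha) * EstRTT + alpha * SampleRTT
(7/8) * 100 = 87.5
(1/8) * 250 = 31.25
New EstRTT = 87.5 + 31.25 = 118.75 ms -> 118.75 ms (2 dp)

118.75


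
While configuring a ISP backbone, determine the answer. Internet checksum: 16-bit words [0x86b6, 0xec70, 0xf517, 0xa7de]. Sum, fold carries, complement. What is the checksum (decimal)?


Given words: [0x86b6, 0xec70, 0xf517, 0xa7de]
Step 1: Sum all words
Raw sum = 34486 + 60528 + 62743 + 42974 = 200731
Step 2: Fold carry: (4123 + 3) = 4126
One's complement = ~4126 & 0xFFFF = 61409

61409


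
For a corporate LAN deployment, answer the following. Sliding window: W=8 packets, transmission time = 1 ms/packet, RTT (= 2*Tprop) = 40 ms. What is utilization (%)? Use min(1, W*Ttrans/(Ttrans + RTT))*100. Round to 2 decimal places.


Given: W = 8, Ttrans = 1 ms, RTT = 40 ms (= 2 * Tprop, Tprop = 20 ms)
Cycle time = Ttrans + RTT = 1 + 40 = 41 ms (first packet sent until its ACK returns)
W * Ttrans = 8 * 1 = 8 ms of sending per cycle
W * Ttrans / (Ttrans + RTT) = 8 / 41 = 0.195122
U = min(1, 0.195122) = 0.195122
U% = 19.51%

19.51


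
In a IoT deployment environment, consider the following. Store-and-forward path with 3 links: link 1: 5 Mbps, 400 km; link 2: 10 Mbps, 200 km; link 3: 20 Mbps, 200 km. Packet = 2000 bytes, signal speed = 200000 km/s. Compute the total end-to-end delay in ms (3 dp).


Packet = 2000 bytes = 16000 bits. Store-and-forward: sum (t_trans + t_prop) per link.
Link 1: t_trans = 16000/(5*10^6) s = 3.2000 ms; t_prop = 400/200000 s = 2.0000 ms; subtotal = 5.2000 ms
Link 2: t_trans = 16000/(10*10^6) s = 1.6000 ms; t_prop = 200/200000 s = 1.0000 ms; subtotal = 2.6000 ms
Link 3: t_trans = 16000/(20*10^6) s = 0.8000 ms; t_prop = 200/200000 s = 1.0000 ms; subtotal = 1.8000 ms
End-to-end = 5.2000 + 2.6000 + 1.8000 = 9.6000 ms -> 9.600 ms (3 dp)

9.600


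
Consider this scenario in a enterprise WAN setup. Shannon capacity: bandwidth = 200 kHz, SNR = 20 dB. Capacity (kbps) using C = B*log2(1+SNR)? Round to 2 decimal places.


Given: B = 200 kHz, SNR = 20 dB
SNR linear = 10^(20/10) = 100
1 + SNR = 101
log2(101) = 6.6582114828
C = 200 * 1000 * 6.6582114828 = 1331642.2966 bps
C = 1331.642297 kbps -> 1331.64 kbps (2 dp)

1331.64


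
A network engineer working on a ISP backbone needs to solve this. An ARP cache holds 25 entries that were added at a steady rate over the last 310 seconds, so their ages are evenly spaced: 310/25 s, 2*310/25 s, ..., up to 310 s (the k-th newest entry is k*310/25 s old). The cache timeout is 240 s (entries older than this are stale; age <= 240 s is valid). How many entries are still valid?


Ages are k * 310/25 s for k = 1..25 (spacing = 12.4000 s).
Entry k is valid iff k * 310/25 <= 240 iff k <= 25 * 240 / 310 = 19.3548
n_valid = floor(19.3548) = 19
(n_stale = 25 - 19 = 6)

19


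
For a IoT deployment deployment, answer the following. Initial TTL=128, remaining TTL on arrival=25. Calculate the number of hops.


Given: initial TTL = 128, received TTL = 25
Hops = initial TTL - received TTL
Hops = 128 - 25 = 103

103


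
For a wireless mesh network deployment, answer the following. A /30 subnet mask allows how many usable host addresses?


Given: subnet mask /30
Host bits = 32 - 30 = 2
Total addresses = 2^2 = 4
Usable hosts = 4 - 2 (network + broadcast) = 2

2


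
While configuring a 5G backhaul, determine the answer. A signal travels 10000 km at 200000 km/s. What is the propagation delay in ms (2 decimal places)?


Given: distance = 10000 km, speed = 200000 km/s
Delay = distance / speed = 10000 / 200000 seconds
Delay in ms = 10000 * 1000 / 200000
Delay = 50.0000 ms
Rounded to 2 dp = 50.00 ms

50.00


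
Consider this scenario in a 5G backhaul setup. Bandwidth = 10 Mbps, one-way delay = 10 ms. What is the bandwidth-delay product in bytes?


Given: bandwidth = 10 Mbps, delay = 10 ms
BDP in bits = 10 * 10^6 * 10 / 1000
BDP in bits = 100000
BDP in bytes = 100000 / 8 = 12500

12500


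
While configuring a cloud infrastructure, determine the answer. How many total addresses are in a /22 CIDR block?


Given: CIDR prefix /22
Host bits = 32 - 22 = 10
Total addresses = 2^10 = 1024

1024


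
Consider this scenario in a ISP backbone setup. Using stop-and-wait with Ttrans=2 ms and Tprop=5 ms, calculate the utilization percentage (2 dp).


Given: Ttrans = 2 ms, Tprop = 5 ms
RTT = 2 * Tprop = 2 * 5 = 10 ms
U = Ttrans / (Ttrans + RTT)
U = 2 / (2 + 10)
U = 2 / 12 = 0.166667
U% = 16.67%

16.67


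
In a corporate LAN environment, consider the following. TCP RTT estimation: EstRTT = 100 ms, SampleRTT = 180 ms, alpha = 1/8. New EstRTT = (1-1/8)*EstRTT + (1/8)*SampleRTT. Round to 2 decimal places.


Given: EstRTT = 100 ms, SampleRTT = 180 ms, alpha = 1/8
New EstRTT = (1 - alpha) * EstRTT + alpha * SampleRTT
(7/8) * 100 = 87.5
(1/8) * 180 = 22.5
New EstRTT = 87.5 + 22.5 = 110 ms -> 110.00 ms (2 dp)

110.00


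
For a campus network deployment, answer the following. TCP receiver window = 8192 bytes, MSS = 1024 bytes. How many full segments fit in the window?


Given: RWND = 8192 bytes, MSS = 1024 bytes
Full segments = floor(RWND / MSS)
Full segments = floor(8192 / 1024)
Full segments = floor(8.0) = 8

8


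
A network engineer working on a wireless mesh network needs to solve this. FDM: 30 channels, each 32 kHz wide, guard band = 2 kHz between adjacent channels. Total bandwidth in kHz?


Given: 30 channels, 32 kHz each, guard = 2 kHz
Channel bandwidth = 30 * 32 = 960 kHz
Guard bands = 29 gaps * 2 kHz = 58 kHz
Total = 960 + 58 = 1018 kHz

1018


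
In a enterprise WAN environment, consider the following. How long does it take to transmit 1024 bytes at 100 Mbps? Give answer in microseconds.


Given: packet = 1024 bytes, bandwidth = 100 Mbps
Packet in bits = 1024 * 8 = 8192 bits
Bandwidth = 100 * 10^6 = 100000000 bps
Time = 8192 / 100000000 seconds
Time in us = 8192 * 10^6 / 100000000 = 81.92

81.92


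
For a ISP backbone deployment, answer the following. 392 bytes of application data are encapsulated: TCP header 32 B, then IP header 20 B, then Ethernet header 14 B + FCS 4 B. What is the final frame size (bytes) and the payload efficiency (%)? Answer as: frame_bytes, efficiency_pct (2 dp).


TCP segment = 392 + 32 = 424 B
IP packet = 424 + 20 = 444 B
Ethernet frame = 444 + 14 + 4 = 462 B
Efficiency = app / frame = 392 / 462 = 0.848485 = 84.8485% -> 84.85% (2 dp)

462, 84.85


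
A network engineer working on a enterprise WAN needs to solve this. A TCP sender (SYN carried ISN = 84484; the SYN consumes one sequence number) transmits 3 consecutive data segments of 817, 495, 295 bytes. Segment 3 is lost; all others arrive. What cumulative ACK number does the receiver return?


SYN uses sequence number 84484; first data byte = ISN + 1 = 84485.
Segment 1: SEQ = 84485, len = 817 B, covers [84485, 85301]
Segment 2: SEQ = 85302, len = 495 B, covers [85302, 85796]
Segment 3: SEQ = 85797, len = 295 B, covers [85797, 86091] [LOST]
In-order data received: bytes [84485, 85796] (segments 1..2).
Segment 3 missing -> gap begins at byte 85797.
Cumulative ACK = next expected in-order byte = 84485 + 817 + 495 = 85797

85797


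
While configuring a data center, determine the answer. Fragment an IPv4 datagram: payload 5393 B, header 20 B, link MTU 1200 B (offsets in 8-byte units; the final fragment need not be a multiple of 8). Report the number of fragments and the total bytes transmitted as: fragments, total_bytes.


Max data per non-final fragment = floor((MTU - header)/8)*8 = floor((1200 - 20)/8)*8 = floor(1180/8)*8 = 1176 B
Final fragment needs no 8-byte alignment: it can carry up to MTU - header = 1180 B
Non-final fragments needed = ceil((payload - 1180) / 1176) = ceil(4213/1176) = ceil(3.5825) = 4
Number of fragments = 4 + 1 = 5
Fragment sizes (data): 4 * 1176 B + 689 B (last, 689 <= 1180 OK)
Total bytes sent = payload + n_frags * header = 5393 + 5*20 = 5393 + 100 = 5493 B

5, 5493


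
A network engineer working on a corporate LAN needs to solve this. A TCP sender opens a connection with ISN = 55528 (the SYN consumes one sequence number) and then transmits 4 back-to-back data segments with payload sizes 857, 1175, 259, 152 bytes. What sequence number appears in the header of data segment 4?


The SYN occupies sequence number ISN = 55528, so the first data byte is ISN + 1 = 55529.
SEQ of data segment i = (ISN + 1) + sum of payload sizes of segments 1..i-1.
Segment 1: SEQ = 55529, payload = 857 bytes
Segment 2: SEQ = 56386, payload = 1175 bytes
Segment 3: SEQ = 57561, payload = 259 bytes
Segment 4: SEQ = 57820, payload = 152 bytes
SEQ of segment 4 = 55529 + 857 + 1175 + 259 = 57820

57820


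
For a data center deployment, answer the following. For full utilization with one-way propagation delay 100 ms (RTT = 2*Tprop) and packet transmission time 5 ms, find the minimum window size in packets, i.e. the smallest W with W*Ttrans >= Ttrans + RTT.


Given: Ttrans = 5 ms, RTT = 200 ms (= 2 * Tprop, Tprop = 100 ms)
Time until first ACK returns = Ttrans + RTT = 5 + 200 = 205 ms
Need W * Ttrans >= Ttrans + RTT  ->  W >= (Ttrans + RTT) / Ttrans
(Ttrans + RTT) / Ttrans = 205 / 5 = 41
W_min = ceil(41) = 41

41


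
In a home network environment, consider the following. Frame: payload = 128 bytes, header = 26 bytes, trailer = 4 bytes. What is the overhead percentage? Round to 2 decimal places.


Given: payload = 128 B, header = 26 B, trailer = 4 B
Overhead bytes = header + trailer = 26 + 4 = 30
Total frame = payload + overhead = 128 + 30 = 158
Overhead % = 30 / 158 * 100 = 18.9873% -> 18.99% (2 dp)

18.99


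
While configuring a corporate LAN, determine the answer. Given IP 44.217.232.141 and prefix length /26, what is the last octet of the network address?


Given: IP = 44.217.232.141, prefix = /26
Subnet mask = 255.255.255.192
Last octet of IP: 141
Last octet of mask: 192
Network last octet = 141 AND 192 = 128

128


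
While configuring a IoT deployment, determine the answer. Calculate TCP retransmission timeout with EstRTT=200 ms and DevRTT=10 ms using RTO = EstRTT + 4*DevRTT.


Given: EstRTT = 200 ms, DevRTT = 10 ms
Timeout = EstRTT + 4 * DevRTT
4 * DevRTT = 4 * 10 = 40
Timeout = 200 + 40 = 240 ms

240


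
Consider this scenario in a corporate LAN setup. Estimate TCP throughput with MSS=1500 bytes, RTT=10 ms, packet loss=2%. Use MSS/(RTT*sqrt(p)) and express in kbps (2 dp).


Given: MSS = 1500 bytes, RTT = 10 ms, loss = 2%
RTT in seconds = 10 / 1000 = 0.01
Loss rate = 2% = 0.02
sqrt(loss) = sqrt(0.02) = 0.141421356237
Throughput (bytes/s) = 1500 / (0.01 * 0.141421356237) = 1060660.1718
Throughput (kbps) = 1060660.1718 * 8 / 1000 = 8485.281374 -> 8485.28 kbps (2 dp)

8485.28


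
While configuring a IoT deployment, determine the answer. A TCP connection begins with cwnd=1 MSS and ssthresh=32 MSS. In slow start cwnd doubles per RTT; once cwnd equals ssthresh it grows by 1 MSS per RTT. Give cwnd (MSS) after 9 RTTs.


RTT 0: cwnd = 1 MSS (initial)
RTT 1: cwnd = 2 MSS (slow start, doubled)
RTT 2: cwnd = 4 MSS (slow start, doubled)
RTT 3: cwnd = 8 MSS (slow start, doubled)
RTT 4: cwnd = 16 MSS (slow start, doubled)
RTT 5: cwnd = 32 MSS (slow start, doubled)
RTT 6: cwnd = 33 MSS (congestion avoidance, +1)
RTT 7: cwnd = 34 MSS (congestion avoidance, +1)
RTT 8: cwnd = 35 MSS (congestion avoidance, +1)
RTT 9: cwnd = 36 MSS (congestion avoidance, +1)

36


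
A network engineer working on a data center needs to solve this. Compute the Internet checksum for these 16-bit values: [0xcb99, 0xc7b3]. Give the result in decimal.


Given words: [0xcb99, 0xc7b3]
Step 1: Sum all words
Raw sum = 52121 + 51123 = 103244
Step 2: Fold carry: (37708 + 1) = 37709
One's complement = ~37709 & 0xFFFF = 27826

27826


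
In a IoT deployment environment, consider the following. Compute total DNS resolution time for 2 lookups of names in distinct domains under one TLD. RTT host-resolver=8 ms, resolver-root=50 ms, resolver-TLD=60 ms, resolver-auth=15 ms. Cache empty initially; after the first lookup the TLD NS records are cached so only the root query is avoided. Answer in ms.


Lookup 1 (cold cache): local + root + TLD + auth = 8 + 50 + 60 + 15 = 133 ms
Lookups 2..2 (TLD NS cached -> skip root; new domain -> still ask TLD and auth): local + TLD + auth = 8 + 60 + 15 = 83 ms each
Remaining 1 lookups: 1 * 83 = 83 ms
Total = 133 + 83 = 216 ms

216


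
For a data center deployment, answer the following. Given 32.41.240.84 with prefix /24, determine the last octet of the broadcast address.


Given: IP = 32.41.240.84, prefix = /24
Host bits = 32 - 24 = 8
Network last octet = 84 AND mask = 0
Host part size = 2^8 - 1 = 255
Broadcast last octet = 0 OR 255 = 255

255


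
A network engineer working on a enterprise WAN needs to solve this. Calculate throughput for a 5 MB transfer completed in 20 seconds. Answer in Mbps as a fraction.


Given: file = 5 MB, time = 20 s
File in Mb = 5 * 8 = 40 Mb
Throughput = 40 / 20 Mbps
Throughput = 2 Mbps

2


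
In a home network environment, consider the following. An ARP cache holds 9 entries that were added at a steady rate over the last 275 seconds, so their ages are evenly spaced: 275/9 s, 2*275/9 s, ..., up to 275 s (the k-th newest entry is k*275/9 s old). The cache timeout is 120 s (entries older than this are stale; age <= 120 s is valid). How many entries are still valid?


Ages are k * 275/9 s for k = 1..9 (spacing = 30.5556 s).
Entry k is valid iff k * 275/9 <= 120 iff k <= 9 * 120 / 275 = 3.9273
n_valid = floor(3.9273) = 3
(n_stale = 9 - 3 = 6)

3


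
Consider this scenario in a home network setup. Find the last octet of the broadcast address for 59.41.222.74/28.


Given: IP = 59.41.222.74, prefix = /28
Host bits = 32 - 28 = 4
Network last octet = 74 AND mask = 64
Host part size = 2^4 - 1 = 15
Broadcast last octet = 64 OR 15 = 79

79


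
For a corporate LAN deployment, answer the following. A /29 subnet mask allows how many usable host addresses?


Given: subnet mask /29
Host bits = 32 - 29 = 3
Total addresses = 2^3 = 8
Usable hosts = 8 - 2 (network + broadcast) = 6

6


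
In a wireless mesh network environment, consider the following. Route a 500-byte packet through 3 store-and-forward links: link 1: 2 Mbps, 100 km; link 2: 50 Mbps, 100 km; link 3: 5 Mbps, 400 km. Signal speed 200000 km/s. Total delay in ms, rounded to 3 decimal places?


Packet = 500 bytes = 4000 bits. Store-and-forward: sum (t_trans + t_prop) per link.
Link 1: t_trans = 4000/(2*10^6) s = 2.0000 ms; t_prop = 100/200000 s = 0.5000 ms; subtotal = 2.5000 ms
Link 2: t_trans = 4000/(50*10^6) s = 0.0800 ms; t_prop = 100/200000 s = 0.5000 ms; subtotal = 0.5800 ms
Link 3: t_trans = 4000/(5*10^6) s = 0.8000 ms; t_prop = 400/200000 s = 2.0000 ms; subtotal = 2.8000 ms
End-to-end = 2.5000 + 0.5800 + 2.8000 = 5.8800 ms -> 5.880 ms (3 dp)

5.880


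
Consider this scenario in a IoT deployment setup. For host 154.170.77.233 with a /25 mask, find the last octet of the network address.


Given: IP = 154.170.77.233, prefix = /25
Subnet mask = 255.255.255.128
Last octet of IP: 233
Last octet of mask: 128
Network last octet = 233 AND 128 = 128

128


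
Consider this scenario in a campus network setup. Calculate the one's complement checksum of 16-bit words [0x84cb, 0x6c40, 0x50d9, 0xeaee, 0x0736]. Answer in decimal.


Given words: [0x84cb, 0x6c40, 0x50d9, 0xeaee, 0x0736]
Step 1: Sum all words
Raw sum = 33995 + 27712 + 20697 + 60142 + 1846 = 144392
Step 2: Fold carry: (13320 + 2) = 13322
One's complement = ~13322 & 0xFFFF = 52213

52213


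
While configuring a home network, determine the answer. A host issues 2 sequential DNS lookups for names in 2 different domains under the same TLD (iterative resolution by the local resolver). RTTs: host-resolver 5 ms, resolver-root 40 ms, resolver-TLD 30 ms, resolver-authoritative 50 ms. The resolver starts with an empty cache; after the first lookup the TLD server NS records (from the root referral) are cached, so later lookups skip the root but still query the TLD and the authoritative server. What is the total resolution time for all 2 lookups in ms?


Lookup 1 (cold cache): local + root + TLD + auth = 5 + 40 + 30 + 50 = 125 ms
Lookups 2..2 (TLD NS cached -> skip root; new domain -> still ask TLD and auth): local + TLD + auth = 5 + 30 + 50 = 85 ms each
Remaining 1 lookups: 1 * 85 = 85 ms
Total = 125 + 85 = 210 ms

210


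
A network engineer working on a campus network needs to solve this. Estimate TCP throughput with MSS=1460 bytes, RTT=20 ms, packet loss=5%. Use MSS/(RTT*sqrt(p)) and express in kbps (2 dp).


Given: MSS = 1460 bytes, RTT = 20 ms, loss = 5%
RTT in seconds = 20 / 1000 = 0.02
Loss rate = 5% = 0.05
sqrt(loss) = sqrt(0.05) = 0.223606797750
Throughput (bytes/s) = 1460 / (0.02 * 0.223606797750) = 326465.9247
Throughput (kbps) = 326465.9247 * 8 / 1000 = 2611.727398 -> 2611.73 kbps (2 dp)

2611.73


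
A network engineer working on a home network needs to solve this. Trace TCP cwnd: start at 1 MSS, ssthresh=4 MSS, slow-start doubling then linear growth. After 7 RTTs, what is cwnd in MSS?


RTT 0: cwnd = 1 MSS (initial)
RTT 1: cwnd = 2 MSS (slow start, doubled)
RTT 2: cwnd = 4 MSS (slow start, doubled)
RTT 3: cwnd = 5 MSS (congestion avoidance, +1)
RTT 4: cwnd = 6 MSS (congestion avoidance, +1)
RTT 5: cwnd = 7 MSS (congestion avoidance, +1)
RTT 6: cwnd = 8 MSS (congestion avoidance, +1)
RTT 7: cwnd = 9 MSS (congestion avoidance, +1)

9


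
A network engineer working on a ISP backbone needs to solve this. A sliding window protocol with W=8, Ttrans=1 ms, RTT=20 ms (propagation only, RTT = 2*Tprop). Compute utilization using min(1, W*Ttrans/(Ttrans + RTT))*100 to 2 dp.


Given: W = 8, Ttrans = 1 ms, RTT = 20 ms (= 2 * Tprop, Tprop = 10 ms)
Cycle time = Ttrans + RTT = 1 + 20 = 21 ms (first packet sent until its ACK returns)
W * Ttrans = 8 * 1 = 8 ms of sending per cycle
W * Ttrans / (Ttrans + RTT) = 8 / 21 = 0.380952
U = min(1, 0.380952) = 0.380952
U% = 38.10%

38.10


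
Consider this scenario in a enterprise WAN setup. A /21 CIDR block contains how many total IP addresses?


Given: CIDR prefix /21
Host bits = 32 - 21 = 11
Total addresses = 2^11 = 2048

2048


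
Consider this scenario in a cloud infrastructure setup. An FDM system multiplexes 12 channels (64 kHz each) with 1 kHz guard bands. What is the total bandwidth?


Given: 12 channels, 64 kHz each, guard = 1 kHz
Channel bandwidth = 12 * 64 = 768 kHz
Guard bands = 11 gaps * 1 kHz = 11 kHz
Total = 768 + 11 = 779 kHz

779


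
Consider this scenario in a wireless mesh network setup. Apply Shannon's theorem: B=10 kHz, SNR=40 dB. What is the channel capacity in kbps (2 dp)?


Given: B = 10 kHz, SNR = 40 dB
SNR linear = 10^(40/10) = 10000
1 + SNR = 10001
log2(10001) = 13.2878566418
C = 10 * 1000 * 13.2878566418 = 132878.5664 bps
C = 132.878566 kbps -> 132.88 kbps (2 dp)

132.88


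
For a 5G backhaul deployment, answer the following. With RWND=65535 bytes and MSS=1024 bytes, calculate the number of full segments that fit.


Given: RWND = 65535 bytes, MSS = 1024 bytes
Full segments = floor(RWND / MSS)
Full segments = floor(65535 / 1024)
Full segments = floor(63.999) = 63

63


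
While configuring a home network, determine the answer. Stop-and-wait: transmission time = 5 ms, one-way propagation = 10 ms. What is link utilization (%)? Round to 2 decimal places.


Given: Ttrans = 5 ms, Tprop = 10 ms
RTT = 2 * Tprop = 2 * 10 = 20 ms
U = Ttrans / (Ttrans + RTT)
U = 5 / (5 + 20)
U = 5 / 25 = 0.2
U% = 20.00%

20.00


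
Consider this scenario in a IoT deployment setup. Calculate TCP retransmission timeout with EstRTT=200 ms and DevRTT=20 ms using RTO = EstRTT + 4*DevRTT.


Given: EstRTT = 200 ms, DevRTT = 20 ms
Timeout = EstRTT + 4 * DevRTT
4 * DevRTT = 4 * 20 = 80
Timeout = 200 + 80 = 280 ms

280


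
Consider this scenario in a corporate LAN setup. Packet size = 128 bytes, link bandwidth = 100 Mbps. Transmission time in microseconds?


Given: packet = 128 bytes, bandwidth = 100 Mbps
Packet in bits = 128 * 8 = 1024 bits
Bandwidth = 100 * 10^6 = 100000000 bps
Time = 1024 / 100000000 seconds
Time in us = 1024 * 10^6 / 100000000 = 10.24

10.24


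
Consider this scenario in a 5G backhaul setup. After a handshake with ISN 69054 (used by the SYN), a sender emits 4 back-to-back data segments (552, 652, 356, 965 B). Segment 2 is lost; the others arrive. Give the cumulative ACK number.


SYN uses sequence number 69054; first data byte = ISN + 1 = 69055.
Segment 1: SEQ = 69055, len = 552 B, covers [69055, 69606]
Segment 2: SEQ = 69607, len = 652 B, covers [69607, 70258] [LOST]
Segment 3: SEQ = 70259, len = 356 B, covers [70259, 70614]
Segment 4: SEQ = 70615, len = 965 B, covers [70615, 71579]
In-order data received: bytes [69055, 69606] (segments 1..1).
Segment 2 missing -> gap begins at byte 69607; later segments buffered out of order.
Cumulative ACK = next expected in-order byte = 69055 + 552 = 69607

69607


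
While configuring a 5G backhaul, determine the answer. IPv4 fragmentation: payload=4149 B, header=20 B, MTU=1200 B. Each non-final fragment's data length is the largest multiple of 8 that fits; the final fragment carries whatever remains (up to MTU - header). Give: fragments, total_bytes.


Max data per non-final fragment = floor((MTU - header)/8)*8 = floor((1200 - 20)/8)*8 = floor(1180/8)*8 = 1176 B
Final fragment needs no 8-byte alignment: it can carry up to MTU - header = 1180 B
Non-final fragments needed = ceil((payload - 1180) / 1176) = ceil(2969/1176) = ceil(2.5247) = 3
Number of fragments = 3 + 1 = 4
Fragment sizes (data): 3 * 1176 B + 621 B (last, 621 <= 1180 OK)
Total bytes sent = payload + n_frags * header = 4149 + 4*20 = 4149 + 80 = 4229 B

4, 4229


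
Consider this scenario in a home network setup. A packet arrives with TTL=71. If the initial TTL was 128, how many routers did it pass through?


Given: initial TTL = 128, received TTL = 71
Hops = initial TTL - received TTL
Hops = 128 - 71 = 57

57


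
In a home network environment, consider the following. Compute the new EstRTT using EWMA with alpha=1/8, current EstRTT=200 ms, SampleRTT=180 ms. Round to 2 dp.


Given: EstRTT = 200 ms, SampleRTT = 180 ms, alpha = 1/8
New EstRTT = (1 - alpha) * EstRTT + alpha * SampleRTT
(7/8) * 200 = 175
(1/8) * 180 = 22.5
New EstRTT = 175 + 22.5 = 197.5 ms -> 197.50 ms (2 dp)

197.50


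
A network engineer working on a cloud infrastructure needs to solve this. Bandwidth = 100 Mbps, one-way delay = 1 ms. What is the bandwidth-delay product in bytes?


Given: bandwidth = 100 Mbps, delay = 1 ms
BDP in bits = 100 * 10^6 * 1 / 1000
BDP in bits = 100000
BDP in bytes = 100000 / 8 = 12500

12500


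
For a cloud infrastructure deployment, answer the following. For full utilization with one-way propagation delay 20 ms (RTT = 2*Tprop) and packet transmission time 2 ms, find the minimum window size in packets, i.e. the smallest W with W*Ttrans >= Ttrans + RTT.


Given: Ttrans = 2 ms, RTT = 40 ms (= 2 * Tprop, Tprop = 20 ms)
Time until first ACK returns = Ttrans + RTT = 2 + 40 = 42 ms
Need W * Ttrans >= Ttrans + RTT  ->  W >= (Ttrans + RTT) / Ttrans
(Ttrans + RTT) / Ttrans = 42 / 2 = 21
W_min = ceil(21) = 21

21


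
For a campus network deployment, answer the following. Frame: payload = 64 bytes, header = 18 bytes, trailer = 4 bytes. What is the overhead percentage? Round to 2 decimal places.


Given: payload = 64 B, header = 18 B, trailer = 4 B
Overhead bytes = header + trailer = 18 + 4 = 22
Total frame = payload + overhead = 64 + 22 = 86
Overhead % = 22 / 86 * 100 = 25.5814% -> 25.58% (2 dp)

25.58


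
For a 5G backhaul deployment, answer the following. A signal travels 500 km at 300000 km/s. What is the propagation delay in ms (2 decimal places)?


Given: distance = 500 km, speed = 300000 km/s
Delay = distance / speed = 500 / 300000 seconds
Delay in ms = 500 * 1000 / 300000
Delay = 1.6667 ms
Rounded to 2 dp = 1.67 ms

1.67


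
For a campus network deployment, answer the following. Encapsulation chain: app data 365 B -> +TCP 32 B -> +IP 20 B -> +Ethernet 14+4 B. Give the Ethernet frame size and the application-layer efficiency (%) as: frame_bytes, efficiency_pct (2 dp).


TCP segment = 365 + 32 = 397 B
IP packet = 397 + 20 = 417 B
Ethernet frame = 417 + 14 + 4 = 435 B
Efficiency = app / frame = 365 / 435 = 0.839080 = 83.9080% -> 83.91% (2 dp)

435, 83.91


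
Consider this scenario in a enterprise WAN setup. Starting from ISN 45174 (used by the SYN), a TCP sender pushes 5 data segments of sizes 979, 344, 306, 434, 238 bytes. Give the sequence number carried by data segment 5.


The SYN occupies sequence number ISN = 45174, so the first data byte is ISN + 1 = 45175.
SEQ of data segment i = (ISN + 1) + sum of payload sizes of segments 1..i-1.
Segment 1: SEQ = 45175, payload = 979 bytes
Segment 2: SEQ = 46154, payload = 344 bytes
Segment 3: SEQ = 46498, payload = 306 bytes
Segment 4: SEQ = 46804, payload = 434 bytes
Segment 5: SEQ = 47238, payload = 238 bytes
SEQ of segment 5 = 45175 + 979 + 344 + 306 + 434 = 47238

47238


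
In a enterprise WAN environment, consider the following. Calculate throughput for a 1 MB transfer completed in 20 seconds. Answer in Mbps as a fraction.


Given: file = 1 MB, time = 20 s
File in Mb = 1 * 8 = 8 Mb
Throughput = 8 / 20 Mbps
Throughput = 2/5 Mbps

2/5


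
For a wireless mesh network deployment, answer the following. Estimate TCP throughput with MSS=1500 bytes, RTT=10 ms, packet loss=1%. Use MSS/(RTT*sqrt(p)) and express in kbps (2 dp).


Given: MSS = 1500 bytes, RTT = 10 ms, loss = 1%
RTT in seconds = 10 / 1000 = 0.01
Loss rate = 1% = 0.01
sqrt(loss) = sqrt(0.01) = 0.1
Throughput (bytes/s) = 1500 / (0.01 * 0.1) = 1500000.0000
Throughput (kbps) = 1500000.0000 * 8 / 1000 = 12000.000000 -> 12000.00 kbps (2 dp)

12000.00


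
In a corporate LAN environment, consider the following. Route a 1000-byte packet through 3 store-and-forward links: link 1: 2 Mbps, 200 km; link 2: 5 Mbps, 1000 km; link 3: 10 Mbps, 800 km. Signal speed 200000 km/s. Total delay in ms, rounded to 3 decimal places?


Packet = 1000 bytes = 8000 bits. Store-and-forward: sum (t_trans + t_prop) per link.
Link 1: t_trans = 8000/(2*10^6) s = 4.0000 ms; t_prop = 200/200000 s = 1.0000 ms; subtotal = 5.0000 ms
Link 2: t_trans = 8000/(5*10^6) s = 1.6000 ms; t_prop = 1000/200000 s = 5.0000 ms; subtotal = 6.6000 ms
Link 3: t_trans = 8000/(10*10^6) s = 0.8000 ms; t_prop = 800/200000 s = 4.0000 ms; subtotal = 4.8000 ms
End-to-end = 5.0000 + 6.6000 + 4.8000 = 16.4000 ms -> 16.400 ms (3 dp)

16.400


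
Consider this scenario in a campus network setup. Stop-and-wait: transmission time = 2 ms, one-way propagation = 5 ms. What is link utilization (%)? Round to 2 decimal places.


Given: Ttrans = 2 ms, Tprop = 5 ms
RTT = 2 * Tprop = 2 * 5 = 10 ms
U = Ttrans / (Ttrans + RTT)
U = 2 / (2 + 10)
U = 2 / 12 = 0.166667
U% = 16.67%

16.67


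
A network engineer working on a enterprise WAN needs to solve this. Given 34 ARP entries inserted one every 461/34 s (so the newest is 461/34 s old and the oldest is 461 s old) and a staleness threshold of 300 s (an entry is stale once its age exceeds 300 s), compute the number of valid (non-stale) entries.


Ages are k * 461/34 s for k = 1..34 (spacing = 13.5588 s).
Entry k is valid iff k * 461/34 <= 300 iff k <= 34 * 300 / 461 = 22.1258
n_valid = floor(22.1258) = 22
(n_stale = 34 - 22 = 12)

22


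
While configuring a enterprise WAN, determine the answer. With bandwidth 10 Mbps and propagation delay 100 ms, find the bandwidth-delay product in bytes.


Given: bandwidth = 10 Mbps, delay = 100 ms
BDP in bits = 10 * 10^6 * 100 / 1000
BDP in bits = 1000000
BDP in bytes = 1000000 / 8 = 125000

125000


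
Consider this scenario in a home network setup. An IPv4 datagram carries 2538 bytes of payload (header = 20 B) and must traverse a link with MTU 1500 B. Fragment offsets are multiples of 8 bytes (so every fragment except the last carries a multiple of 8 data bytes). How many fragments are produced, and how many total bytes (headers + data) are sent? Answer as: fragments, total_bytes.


Max data per non-final fragment = floor((MTU - header)/8)*8 = floor((1500 - 20)/8)*8 = floor(1480/8)*8 = 1480 B
Final fragment needs no 8-byte alignment: it can carry up to MTU - header = 1480 B
Non-final fragments needed = ceil((payload - 1480) / 1480) = ceil(1058/1480) = ceil(0.7149) = 1
Number of fragments = 1 + 1 = 2
Fragment sizes (data): 1 * 1480 B + 1058 B (last, 1058 <= 1480 OK)
Total bytes sent = payload + n_frags * header = 2538 + 2*20 = 2538 + 40 = 2578 B

2, 2578


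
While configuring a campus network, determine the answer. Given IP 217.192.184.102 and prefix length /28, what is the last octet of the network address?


Given: IP = 217.192.184.102, prefix = /28
Subnet mask = 255.255.255.240
Last octet of IP: 102
Last octet of mask: 240
Network last octet = 102 AND 240 = 96

96


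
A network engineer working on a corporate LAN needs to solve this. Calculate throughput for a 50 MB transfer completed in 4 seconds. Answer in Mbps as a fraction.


Given: file = 50 MB, time = 4 s
File in Mb = 50 * 8 = 400 Mb
Throughput = 400 / 4 Mbps
Throughput = 100 Mbps

100


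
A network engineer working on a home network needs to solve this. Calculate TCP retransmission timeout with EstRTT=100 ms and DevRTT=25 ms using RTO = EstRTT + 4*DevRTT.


Given: EstRTT = 100 ms, DevRTT = 25 ms
Timeout = EstRTT + 4 * DevRTT
4 * DevRTT = 4 * 25 = 100
Timeout = 100 + 100 = 200 ms

200


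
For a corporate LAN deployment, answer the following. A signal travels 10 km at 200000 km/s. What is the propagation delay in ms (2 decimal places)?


Given: distance = 10 km, speed = 200000 km/s
Delay = distance / speed = 10 / 200000 seconds
Delay in ms = 10 * 1000 / 200000
Delay = 0.0500 ms
Rounded to 2 dp = 0.05 ms

0.05


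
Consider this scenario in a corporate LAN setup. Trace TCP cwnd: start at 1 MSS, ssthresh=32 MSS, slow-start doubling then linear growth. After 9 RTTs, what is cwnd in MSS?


RTT 0: cwnd = 1 MSS (initial)
RTT 1: cwnd = 2 MSS (slow start, doubled)
RTT 2: cwnd = 4 MSS (slow start, doubled)
RTT 3: cwnd = 8 MSS (slow start, doubled)
RTT 4: cwnd = 16 MSS (slow start, doubled)
RTT 5: cwnd = 32 MSS (slow start, doubled)
RTT 6: cwnd = 33 MSS (congestion avoidance, +1)
RTT 7: cwnd = 34 MSS (congestion avoidance, +1)
RTT 8: cwnd = 35 MSS (congestion avoidance, +1)
RTT 9: cwnd = 36 MSS (congestion avoidance, +1)

36


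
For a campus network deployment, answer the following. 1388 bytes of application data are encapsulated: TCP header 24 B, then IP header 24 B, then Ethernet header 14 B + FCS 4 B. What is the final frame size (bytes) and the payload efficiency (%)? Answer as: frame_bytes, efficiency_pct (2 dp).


TCP segment = 1388 + 24 = 1412 B
IP packet = 1412 + 24 = 1436 B
Ethernet frame = 1436 + 14 + 4 = 1454 B
Efficiency = app / frame = 1388 / 1454 = 0.954608 = 95.4608% -> 95.46% (2 dp)

1454, 95.46
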